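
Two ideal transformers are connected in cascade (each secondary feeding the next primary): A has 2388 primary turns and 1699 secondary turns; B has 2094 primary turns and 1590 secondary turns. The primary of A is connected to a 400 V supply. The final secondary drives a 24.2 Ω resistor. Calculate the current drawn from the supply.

Secondary of A: V = 400.00 × 1699/2388 = 284.59 V.
Secondary of B: V = 284.59 × 1590/2094 = 216.09 V.
I_load = 216.09/24.2 = 8.9294 A, so P_out = 216.09 × 8.9294 = 1929.6 W.
All ideal ⇒ P_in = P_out, so I_supply = 1929.6/400 = 4.82 A.

I_supply ≈ 4.82 A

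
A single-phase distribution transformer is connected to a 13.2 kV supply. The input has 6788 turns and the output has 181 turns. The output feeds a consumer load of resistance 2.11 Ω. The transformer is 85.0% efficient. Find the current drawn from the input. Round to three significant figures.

V_out = 13200 × 181/6788 = 351.97 V.
I_out = V_out/R = 351.97/2.11 = 166.81 A.
P_out = V_out I_out = 351.97 × 166.81 = 58714 W.
P_in = P_out/η = 58714/0.850 = 69075 W.
I_in = P_in/V_in = 69075/13200 = 5.23 A.

I_in ≈ 5.23 A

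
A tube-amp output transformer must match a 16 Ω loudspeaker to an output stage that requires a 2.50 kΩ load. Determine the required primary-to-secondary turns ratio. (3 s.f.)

Z_p/Z_s = (N_p/N_s)², so N_p/N_s = √(2500/16) = √156 = 12.5.

N_p/N_s ≈ 12.5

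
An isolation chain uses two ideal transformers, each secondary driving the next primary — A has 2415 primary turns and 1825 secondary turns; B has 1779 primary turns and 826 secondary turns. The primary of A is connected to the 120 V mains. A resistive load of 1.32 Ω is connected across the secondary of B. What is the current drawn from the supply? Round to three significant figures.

Secondary of A: V = 120.00 × 1825/2415 = 90.683 V.
Secondary of B: V = 90.683 × 826/1779 = 42.105 V.
I_load = 42.105/1.32 = 31.898 A, so P_out = 42.105 × 31.898 = 1343.0 W.
All ideal ⇒ P_in = P_out, so I_supply = 1343.0/120 = 11.2 A.

I_supply ≈ 11.2 A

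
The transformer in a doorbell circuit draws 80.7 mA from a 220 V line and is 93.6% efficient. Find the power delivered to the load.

P_in = V_p I_p = 220 × 0.0807 = 17.754 W.
P_out = η P_in = 0.936 × 17.754 = 16.6 W.

P_out ≈ 16.6 W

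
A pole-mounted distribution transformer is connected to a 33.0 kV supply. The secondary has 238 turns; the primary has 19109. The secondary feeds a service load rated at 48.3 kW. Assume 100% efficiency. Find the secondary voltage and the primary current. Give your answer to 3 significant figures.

V_s ≈ 411 V, I_p ≈ 1.46 A

V_s = V_p × N_s/N_p = 33000 × 238/19109 = 411.01 V.
I_s = P/V_s = 48300/411.01 = 117.52 A.
I_p = I_s × N_s/N_p = 117.52 × 238/19109 = 1.46 A.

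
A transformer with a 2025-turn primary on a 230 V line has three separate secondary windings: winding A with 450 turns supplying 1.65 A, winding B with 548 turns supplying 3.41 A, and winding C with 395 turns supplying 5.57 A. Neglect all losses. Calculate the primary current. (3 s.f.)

V_A = 230 × 450/2025 = 51.111 V; V_B = 230 × 548/2025 = 62.242 V; V_C = 230 × 395/2025 = 44.864 V.
P_out = V_A I_A + V_B I_B + V_C I_C = 51.111×1.65 + 62.242×3.41 + 44.864×5.57 = 84.333 + 212.25 + 249.89 = 546.47 W.
Ideal ⇒ P_in = P_out, so I_p = P_out/V_p = 546.47/230 = 2.38 A.

I_p ≈ 2.38 A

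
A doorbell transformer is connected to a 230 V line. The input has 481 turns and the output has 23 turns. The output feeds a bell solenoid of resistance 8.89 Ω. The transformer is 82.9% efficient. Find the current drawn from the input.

I_in ≈ 0.0714 A

V_out = 230 × 23/481 = 10.998 V.
I_out = V_out/R = 10.998/8.89 = 1.2371 A.
P_out = V_out I_out = 10.998 × 1.2371 = 13.606 W.
P_in = P_out/η = 13.606/0.829 = 16.412 W.
I_in = P_in/V_in = 16.412/230 = 0.0714 A.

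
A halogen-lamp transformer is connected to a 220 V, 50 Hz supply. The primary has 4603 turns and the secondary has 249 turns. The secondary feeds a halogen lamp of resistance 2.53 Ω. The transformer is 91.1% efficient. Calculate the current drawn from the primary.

V_s = 220 × 249/4603 = 11.901 V.
I_s = V_s/R = 11.901/2.53 = 4.7039 A.
P_out = V_s I_s = 11.901 × 4.7039 = 55.981 W.
P_in = P_out/η = 55.981/0.911 = 61.450 W.
I_p = P_in/V_p = 61.450/220 = 0.279 A.

I_p ≈ 0.279 A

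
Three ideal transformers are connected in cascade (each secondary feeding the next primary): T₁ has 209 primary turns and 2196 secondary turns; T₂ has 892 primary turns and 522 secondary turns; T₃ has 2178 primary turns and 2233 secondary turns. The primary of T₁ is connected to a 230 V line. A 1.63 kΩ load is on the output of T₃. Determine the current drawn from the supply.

After T₁: V = 230.00 × 2196/209 = 2416.7 V.
After T₂: V = 2416.7 × 522/892 = 1414.2 V.
After T₃: V = 1414.2 × 2233/2178 = 1449.9 V.
I_load = 1449.9/1630 = 0.88953 A, so P_out = 1449.9 × 0.88953 = 1289.8 W.
All ideal ⇒ P_in = P_out, so I_supply = 1289.8/230 = 5.61 A.

I_supply ≈ 5.61 A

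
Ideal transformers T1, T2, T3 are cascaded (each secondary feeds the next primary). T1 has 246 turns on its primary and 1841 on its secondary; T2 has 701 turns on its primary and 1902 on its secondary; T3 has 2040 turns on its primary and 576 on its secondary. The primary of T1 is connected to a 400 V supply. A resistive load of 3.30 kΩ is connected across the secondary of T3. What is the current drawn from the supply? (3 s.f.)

Secondary of T1: V = 400.00 × 1841/246 = 2993.5 V.
Secondary of T2: V = 2993.5 × 1902/701 = 8122.2 V.
Secondary of T3: V = 8122.2 × 576/2040 = 2293.3 V.
I_load = 2293.3/3300 = 0.69494 A, so P_out = 2293.3 × 0.69494 = 1593.7 W.
All ideal ⇒ P_in = P_out, so I_supply = 1593.7/400 = 3.98 A.

I_supply ≈ 3.98 A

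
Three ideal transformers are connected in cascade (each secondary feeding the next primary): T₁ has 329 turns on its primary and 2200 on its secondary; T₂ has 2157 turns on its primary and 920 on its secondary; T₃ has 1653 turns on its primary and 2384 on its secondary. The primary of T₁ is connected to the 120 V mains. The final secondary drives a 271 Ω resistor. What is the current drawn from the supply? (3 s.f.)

After T₁: V = 120.00 × 2200/329 = 802.43 V.
After T₂: V = 802.43 × 920/2157 = 342.25 V.
After T₃: V = 342.25 × 2384/1653 = 493.60 V.
I_load = 493.60/271 = 1.8214 A, so P_out = 493.60 × 1.8214 = 899.06 W.
All ideal ⇒ P_in = P_out, so I_supply = 899.06/120 = 7.49 A.

I_supply ≈ 7.49 A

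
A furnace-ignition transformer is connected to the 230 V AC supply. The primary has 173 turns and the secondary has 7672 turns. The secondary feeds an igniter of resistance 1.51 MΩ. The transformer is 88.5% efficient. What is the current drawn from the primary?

V_s = 230 × 7672/173 = 10200 V.
I_s = V_s/R = 10200/(1.51×10^6) = 0.0067548 A.
P_out = V_s I_s = 10200 × 0.0067548 = 68.898 W.
P_in = P_out/η = 68.898/0.885 = 77.850 W.
I_p = P_in/V_p = 77.850/230 = 0.338 A.

I_p ≈ 0.338 A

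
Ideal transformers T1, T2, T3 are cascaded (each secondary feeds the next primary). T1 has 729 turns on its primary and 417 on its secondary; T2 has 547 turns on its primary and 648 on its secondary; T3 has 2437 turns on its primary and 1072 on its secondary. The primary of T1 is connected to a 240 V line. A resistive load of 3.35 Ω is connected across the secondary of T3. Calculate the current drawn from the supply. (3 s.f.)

After T1: V = 240.00 × 417/729 = 137.28 V.
After T2: V = 137.28 × 648/547 = 162.63 V.
After T3: V = 162.63 × 1072/2437 = 71.540 V.
I_load = 71.540/3.35 = 21.355 A, so P_out = 71.540 × 21.355 = 1527.7 W.
All ideal ⇒ P_in = P_out, so I_supply = 1527.7/240 = 6.37 A.

I_supply ≈ 6.37 A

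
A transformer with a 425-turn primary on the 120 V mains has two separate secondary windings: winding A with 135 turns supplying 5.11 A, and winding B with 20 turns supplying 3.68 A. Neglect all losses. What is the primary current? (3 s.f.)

V_A = 120 × 135/425 = 38.118 V; V_B = 120 × 20/425 = 5.6471 V.
P_out = V_A I_A + V_B I_B = 38.118×5.11 + 5.6471×3.68 = 194.78 + 20.781 = 215.56 W.
Ideal ⇒ P_in = P_out, so I_p = P_out/V_p = 215.56/120 = 1.80 A.

I_p ≈ 1.80 A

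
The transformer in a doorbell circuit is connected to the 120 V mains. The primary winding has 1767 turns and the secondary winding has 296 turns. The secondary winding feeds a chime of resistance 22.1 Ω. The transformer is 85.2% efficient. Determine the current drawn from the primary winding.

I_p ≈ 0.179 A

V_s = 120 × 296/1767 = 20.102 V.
I_s = V_s/R = 20.102/22.1 = 0.90959 A.
P_out = V_s I_s = 20.102 × 0.90959 = 18.284 W.
P_in = P_out/η = 18.284/0.852 = 21.461 W.
I_p = P_in/V_p = 21.461/120 = 0.179 A.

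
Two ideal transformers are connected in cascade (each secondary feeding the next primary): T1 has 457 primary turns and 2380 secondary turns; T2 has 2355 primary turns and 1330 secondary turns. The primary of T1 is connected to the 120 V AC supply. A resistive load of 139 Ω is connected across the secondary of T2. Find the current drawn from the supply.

Secondary of T1: V = 120.00 × 2380/457 = 624.95 V.
Secondary of T2: V = 624.95 × 1330/2355 = 352.94 V.
I_load = 352.94/139 = 2.5391 A, so P_out = 352.94 × 2.5391 = 896.17 W.
All ideal ⇒ P_in = P_out, so I_supply = 896.17/120 = 7.47 A.

I_supply ≈ 7.47 A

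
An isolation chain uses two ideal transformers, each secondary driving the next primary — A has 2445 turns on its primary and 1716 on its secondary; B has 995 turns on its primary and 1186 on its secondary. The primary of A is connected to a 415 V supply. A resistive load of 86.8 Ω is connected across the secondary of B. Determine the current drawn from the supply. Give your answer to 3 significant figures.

I_supply ≈ 3.35 A

Secondary of A: V = 415.00 × 1716/2445 = 291.26 V.
Secondary of B: V = 291.26 × 1186/995 = 347.17 V.
I_load = 347.17/86.8 = 3.9997 A, so P_out = 347.17 × 3.9997 = 1388.6 W.
All ideal ⇒ P_in = P_out, so I_supply = 1388.6/415 = 3.35 A.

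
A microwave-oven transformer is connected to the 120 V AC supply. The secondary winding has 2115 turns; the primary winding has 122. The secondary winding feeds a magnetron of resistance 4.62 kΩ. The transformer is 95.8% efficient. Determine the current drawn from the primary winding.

I_p ≈ 8.15 A

V_s = 120 × 2115/122 = 2080.3 V.
I_s = V_s/R = 2080.3/4620 = 0.45029 A.
P_out = V_s I_s = 2080.3 × 0.45029 = 936.75 W.
P_in = P_out/η = 936.75/0.958 = 977.81 W.
I_p = P_in/V_p = 977.81/120 = 8.15 A.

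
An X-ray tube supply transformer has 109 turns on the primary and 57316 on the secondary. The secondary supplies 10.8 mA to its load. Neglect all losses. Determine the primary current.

I_p ≈ 5.68 A

For an ideal transformer I_p/I_s = N_s/N_p, so I_p = 0.0108 × 57316/109 = 5.68 A.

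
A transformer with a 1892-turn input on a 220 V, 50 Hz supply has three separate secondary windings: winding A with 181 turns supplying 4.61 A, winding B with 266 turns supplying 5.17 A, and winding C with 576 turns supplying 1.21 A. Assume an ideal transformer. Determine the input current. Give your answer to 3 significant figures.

I_in ≈ 1.54 A

V_A = 220 × 181/1892 = 21.047 V; V_B = 220 × 266/1892 = 30.930 V; V_C = 220 × 576/1892 = 66.977 V.
P_out = V_A I_A + V_B I_B + V_C I_C = 21.047×4.61 + 30.930×5.17 + 66.977×1.21 = 97.024 + 159.91 + 81.042 = 337.98 W.
Ideal ⇒ P_in = P_out, so I_in = P_out/V_in = 337.98/220 = 1.54 A.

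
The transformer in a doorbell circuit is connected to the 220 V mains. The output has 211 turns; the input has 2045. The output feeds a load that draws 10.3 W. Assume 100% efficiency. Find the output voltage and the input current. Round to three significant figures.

V_out = V_in × N_out/N_in = 220 × 211/2045 = 22.699 V.
I_out = P/V_out = 10.3/22.699 = 0.45376 A.
I_in = I_out × N_out/N_in = 0.45376 × 211/2045 = 0.0468 A.

V_out ≈ 22.7 V, I_in ≈ 0.0468 A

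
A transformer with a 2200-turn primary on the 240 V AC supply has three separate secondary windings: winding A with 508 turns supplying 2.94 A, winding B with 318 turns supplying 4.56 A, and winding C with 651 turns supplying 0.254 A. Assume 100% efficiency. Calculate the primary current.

V_A = 240 × 508/2200 = 55.418 V; V_B = 240 × 318/2200 = 34.691 V; V_C = 240 × 651/2200 = 71.018 V.
P_out = V_A I_A + V_B I_B + V_C I_C = 55.418×2.94 + 34.691×4.56 + 71.018×0.254 = 162.93 + 158.19 + 18.039 = 339.16 W.
Ideal ⇒ P_in = P_out, so I_p = P_out/V_p = 339.16/240 = 1.41 A.

I_p ≈ 1.41 A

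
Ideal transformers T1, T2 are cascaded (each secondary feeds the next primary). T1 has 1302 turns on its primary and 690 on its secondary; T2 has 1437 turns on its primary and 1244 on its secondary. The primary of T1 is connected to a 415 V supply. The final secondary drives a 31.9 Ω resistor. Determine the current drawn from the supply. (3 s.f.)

I_supply ≈ 2.74 A

Secondary of T1: V = 415.00 × 690/1302 = 219.93 V.
Secondary of T2: V = 219.93 × 1244/1437 = 190.39 V.
I_load = 190.39/31.9 = 5.9684 A, so P_out = 190.39 × 5.9684 = 1136.3 W.
All ideal ⇒ P_in = P_out, so I_supply = 1136.3/415 = 2.74 A.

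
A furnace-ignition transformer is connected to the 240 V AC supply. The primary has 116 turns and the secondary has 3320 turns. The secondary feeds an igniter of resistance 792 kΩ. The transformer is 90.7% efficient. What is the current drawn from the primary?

V_s = 240 × 3320/116 = 6869.0 V.
I_s = V_s/R = 6869.0/792000 = 0.0086729 A.
P_out = V_s I_s = 6869.0 × 0.0086729 = 59.574 W.
P_in = P_out/η = 59.574/0.907 = 65.683 W.
I_p = P_in/V_p = 65.683/240 = 0.274 A.

I_p ≈ 0.274 A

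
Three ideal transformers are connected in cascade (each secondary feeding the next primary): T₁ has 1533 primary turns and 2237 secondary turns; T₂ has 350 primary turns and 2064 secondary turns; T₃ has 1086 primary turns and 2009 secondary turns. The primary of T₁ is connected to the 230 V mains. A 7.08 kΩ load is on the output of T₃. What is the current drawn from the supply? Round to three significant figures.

After T₁: V = 230.00 × 2237/1533 = 335.62 V.
After T₂: V = 335.62 × 2064/350 = 1979.2 V.
After T₃: V = 1979.2 × 2009/1086 = 3661.4 V.
I_load = 3661.4/7080 = 0.51714 A, so P_out = 3661.4 × 0.51714 = 1893.4 W.
All ideal ⇒ P_in = P_out, so I_supply = 1893.4/230 = 8.23 A.

I_supply ≈ 8.23 A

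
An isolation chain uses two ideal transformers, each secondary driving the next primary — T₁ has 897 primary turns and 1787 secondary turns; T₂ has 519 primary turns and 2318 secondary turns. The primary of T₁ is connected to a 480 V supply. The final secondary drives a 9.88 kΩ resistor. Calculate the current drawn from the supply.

Secondary of T₁: V = 480.00 × 1787/897 = 956.25 V.
Secondary of T₂: V = 956.25 × 2318/519 = 4270.9 V.
I_load = 4270.9/9880 = 0.43228 A, so P_out = 4270.9 × 0.43228 = 1846.2 W.
All ideal ⇒ P_in = P_out, so I_supply = 1846.2/480 = 3.85 A.

I_supply ≈ 3.85 A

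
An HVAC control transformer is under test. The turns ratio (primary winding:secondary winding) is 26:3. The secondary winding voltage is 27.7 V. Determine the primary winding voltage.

V_p ≈ 240 V

V_p/V_s = N_p/N_s, so V_p = 27.7 × 26/3 = 240 V.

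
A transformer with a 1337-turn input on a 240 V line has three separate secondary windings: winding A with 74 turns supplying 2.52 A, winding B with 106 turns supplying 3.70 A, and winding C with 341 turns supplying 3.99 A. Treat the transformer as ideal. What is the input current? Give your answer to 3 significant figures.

V_A = 240 × 74/1337 = 13.283 V; V_B = 240 × 106/1337 = 19.028 V; V_C = 240 × 341/1337 = 61.212 V.
P_out = V_A I_A + V_B I_B + V_C I_C = 13.283×2.52 + 19.028×3.70 + 61.212×3.99 = 33.474 + 70.402 + 244.23 = 348.11 W.
Ideal ⇒ P_in = P_out, so I_in = P_out/V_in = 348.11/240 = 1.45 A.

I_in ≈ 1.45 A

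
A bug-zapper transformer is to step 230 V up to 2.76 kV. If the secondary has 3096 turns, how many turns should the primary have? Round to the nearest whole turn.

N_p = 258 turns

N_p/N_s = V_p/V_s, so N_p = 3096 × 230/2760 = 258.0 ≈ 258 turns.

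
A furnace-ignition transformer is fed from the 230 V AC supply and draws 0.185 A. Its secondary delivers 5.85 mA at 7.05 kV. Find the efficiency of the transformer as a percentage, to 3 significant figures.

η ≈ 96.9%

P_in = 230 × 0.185 = 42.5500 W.
P_out = 7050 × 0.00585 = 41.2425 W.
η = P_out/P_in = 41.2425/42.5500 = 0.969.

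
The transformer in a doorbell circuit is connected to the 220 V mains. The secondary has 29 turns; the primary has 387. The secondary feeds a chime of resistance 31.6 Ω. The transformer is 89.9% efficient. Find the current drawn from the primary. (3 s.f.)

I_p ≈ 0.0435 A

V_s = 220 × 29/387 = 16.486 V.
I_s = V_s/R = 16.486/31.6 = 0.52170 A.
P_out = V_s I_s = 16.486 × 0.52170 = 8.6007 W.
P_in = P_out/η = 8.6007/0.899 = 9.5669 W.
I_p = P_in/V_p = 9.5669/220 = 0.0435 A.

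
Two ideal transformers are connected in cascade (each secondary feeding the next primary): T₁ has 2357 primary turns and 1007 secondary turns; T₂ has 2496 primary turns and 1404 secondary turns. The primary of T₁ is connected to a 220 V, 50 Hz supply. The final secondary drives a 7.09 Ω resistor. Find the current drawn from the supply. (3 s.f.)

I_supply ≈ 1.79 A

Secondary of T₁: V = 220.00 × 1007/2357 = 93.992 V.
Secondary of T₂: V = 93.992 × 1404/2496 = 52.871 V.
I_load = 52.871/7.09 = 7.4571 A, so P_out = 52.871 × 7.4571 = 394.26 W.
All ideal ⇒ P_in = P_out, so I_supply = 394.26/220 = 1.79 A.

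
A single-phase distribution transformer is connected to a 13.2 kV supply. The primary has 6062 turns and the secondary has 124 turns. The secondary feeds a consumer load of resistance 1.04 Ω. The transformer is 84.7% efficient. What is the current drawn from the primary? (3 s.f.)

I_p ≈ 6.27 A

V_s = 13200 × 124/6062 = 270.01 V.
I_s = V_s/R = 270.01/1.04 = 259.62 A.
P_out = V_s I_s = 270.01 × 259.62 = 70101 W.
P_in = P_out/η = 70101/0.847 = 82764 W.
I_p = P_in/V_p = 82764/13200 = 6.27 A.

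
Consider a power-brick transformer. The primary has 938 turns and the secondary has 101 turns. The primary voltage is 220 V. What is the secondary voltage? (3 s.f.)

V_s ≈ 23.7 V

V_s/V_p = N_s/N_p, so V_s = 220 × 101/938 = 23.7 V.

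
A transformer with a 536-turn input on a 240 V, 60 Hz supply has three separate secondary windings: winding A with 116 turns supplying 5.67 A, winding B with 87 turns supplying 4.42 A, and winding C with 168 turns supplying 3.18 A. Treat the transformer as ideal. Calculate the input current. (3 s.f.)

I_in ≈ 2.94 A

V_A = 240 × 116/536 = 51.940 V; V_B = 240 × 87/536 = 38.955 V; V_C = 240 × 168/536 = 75.224 V.
P_out = V_A I_A + V_B I_B + V_C I_C = 51.940×5.67 + 38.955×4.42 + 75.224×3.18 = 294.50 + 172.18 + 239.21 = 705.90 W.
Ideal ⇒ P_in = P_out, so I_in = P_out/V_in = 705.90/240 = 2.94 A.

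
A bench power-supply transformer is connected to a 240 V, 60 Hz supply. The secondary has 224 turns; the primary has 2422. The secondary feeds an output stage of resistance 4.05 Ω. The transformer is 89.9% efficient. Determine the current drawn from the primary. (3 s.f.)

V_s = 240 × 224/2422 = 22.197 V.
I_s = V_s/R = 22.197/4.05 = 5.4806 A.
P_out = V_s I_s = 22.197 × 5.4806 = 121.65 W.
P_in = P_out/η = 121.65/0.899 = 135.32 W.
I_p = P_in/V_p = 135.32/240 = 0.564 A.

I_p ≈ 0.564 A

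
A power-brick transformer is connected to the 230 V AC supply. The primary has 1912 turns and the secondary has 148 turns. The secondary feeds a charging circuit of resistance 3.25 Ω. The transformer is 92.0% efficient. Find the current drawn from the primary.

I_p ≈ 0.461 A

V_s = 230 × 148/1912 = 17.803 V.
I_s = V_s/R = 17.803/3.25 = 5.4780 A.
P_out = V_s I_s = 17.803 × 5.4780 = 97.526 W.
P_in = P_out/η = 97.526/0.920 = 106.01 W.
I_p = P_in/V_p = 106.01/230 = 0.461 A.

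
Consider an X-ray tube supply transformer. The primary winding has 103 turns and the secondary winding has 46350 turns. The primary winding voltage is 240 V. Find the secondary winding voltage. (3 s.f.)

V_s/V_p = N_s/N_p, so V_s = 240 × 46350/103 = 108000 V.

V_s ≈ 108000 V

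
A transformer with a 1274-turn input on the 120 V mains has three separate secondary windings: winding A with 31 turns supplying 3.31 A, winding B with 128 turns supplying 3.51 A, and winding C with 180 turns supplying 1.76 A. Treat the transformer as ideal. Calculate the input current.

I_in ≈ 0.682 A

V_A = 120 × 31/1274 = 2.9199 V; V_B = 120 × 128/1274 = 12.057 V; V_C = 120 × 180/1274 = 16.954 V.
P_out = V_A I_A + V_B I_B + V_C I_C = 2.9199×3.31 + 12.057×3.51 + 16.954×1.76 = 9.6650 + 42.318 + 29.840 = 81.823 W.
Ideal ⇒ P_in = P_out, so I_in = P_out/V_in = 81.823/120 = 0.682 A.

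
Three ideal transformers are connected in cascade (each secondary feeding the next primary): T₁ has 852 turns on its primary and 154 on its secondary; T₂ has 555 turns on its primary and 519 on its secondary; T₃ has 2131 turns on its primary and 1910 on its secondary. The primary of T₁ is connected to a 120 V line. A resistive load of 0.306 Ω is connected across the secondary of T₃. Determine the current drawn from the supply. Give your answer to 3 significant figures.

I_supply ≈ 9.00 A

After T₁: V = 120.00 × 154/852 = 21.690 V.
After T₂: V = 21.690 × 519/555 = 20.283 V.
After T₃: V = 20.283 × 1910/2131 = 18.180 V.
I_load = 18.180/0.306 = 59.411 A, so P_out = 18.180 × 59.411 = 1080.1 W.
All ideal ⇒ P_in = P_out, so I_supply = 1080.1/120 = 9.00 A.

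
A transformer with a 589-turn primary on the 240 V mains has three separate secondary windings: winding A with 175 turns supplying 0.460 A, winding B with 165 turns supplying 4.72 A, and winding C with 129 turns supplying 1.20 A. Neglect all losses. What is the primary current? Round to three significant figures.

I_p ≈ 1.72 A

V_A = 240 × 175/589 = 71.307 V; V_B = 240 × 165/589 = 67.233 V; V_C = 240 × 129/589 = 52.564 V.
P_out = V_A I_A + V_B I_B + V_C I_C = 71.307×0.460 + 67.233×4.72 + 52.564×1.20 = 32.801 + 317.34 + 63.076 = 413.22 W.
Ideal ⇒ P_in = P_out, so I_p = P_out/V_p = 413.22/240 = 1.72 A.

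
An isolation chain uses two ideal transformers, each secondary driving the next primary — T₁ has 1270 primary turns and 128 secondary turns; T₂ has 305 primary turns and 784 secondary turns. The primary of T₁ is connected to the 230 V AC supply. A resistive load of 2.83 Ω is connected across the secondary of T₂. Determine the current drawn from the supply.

I_supply ≈ 5.45 A

Secondary of T₁: V = 230.00 × 128/1270 = 23.181 V.
Secondary of T₂: V = 23.181 × 784/305 = 59.587 V.
I_load = 59.587/2.83 = 21.055 A, so P_out = 59.587 × 21.055 = 1254.6 W.
All ideal ⇒ P_in = P_out, so I_supply = 1254.6/230 = 5.45 A.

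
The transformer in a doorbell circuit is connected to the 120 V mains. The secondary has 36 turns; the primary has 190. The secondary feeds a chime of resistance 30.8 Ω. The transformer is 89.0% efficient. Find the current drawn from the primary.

V_s = 120 × 36/190 = 22.737 V.
I_s = V_s/R = 22.737/30.8 = 0.73821 A.
P_out = V_s I_s = 22.737 × 0.73821 = 16.785 W.
P_in = P_out/η = 16.785/0.890 = 18.859 W.
I_p = P_in/V_p = 18.859/120 = 0.157 A.

I_p ≈ 0.157 A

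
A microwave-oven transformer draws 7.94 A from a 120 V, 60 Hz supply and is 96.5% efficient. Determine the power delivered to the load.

P_in = V_p I_p = 120 × 7.94 = 952.80 W.
P_out = η P_in = 0.965 × 952.80 = 919 W.

P_out ≈ 919 W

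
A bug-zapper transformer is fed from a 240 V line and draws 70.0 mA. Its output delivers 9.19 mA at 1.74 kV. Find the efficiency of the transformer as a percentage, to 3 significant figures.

η ≈ 95.2%

P_in = 240 × 0.0700 = 16.8000 W.
P_out = 1740 × 0.00919 = 15.9906 W.
η = P_out/P_in = 15.9906/16.8000 = 0.952.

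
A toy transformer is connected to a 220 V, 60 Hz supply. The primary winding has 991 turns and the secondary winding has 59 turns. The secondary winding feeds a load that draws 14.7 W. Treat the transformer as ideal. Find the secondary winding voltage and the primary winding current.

V_s = V_p × N_s/N_p = 220 × 59/991 = 13.098 V.
I_s = P/V_s = 14.7/13.098 = 1.1223 A.
I_p = I_s × N_s/N_p = 1.1223 × 59/991 = 0.0668 A.

V_s ≈ 13.1 V, I_p ≈ 0.0668 A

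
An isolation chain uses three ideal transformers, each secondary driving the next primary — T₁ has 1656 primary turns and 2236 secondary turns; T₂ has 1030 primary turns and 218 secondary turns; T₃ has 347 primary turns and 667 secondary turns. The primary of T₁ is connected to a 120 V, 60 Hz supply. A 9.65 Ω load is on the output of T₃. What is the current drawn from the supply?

I_supply ≈ 3.75 A

Secondary of T₁: V = 120.00 × 2236/1656 = 162.03 V.
Secondary of T₂: V = 162.03 × 218/1030 = 34.294 V.
Secondary of T₃: V = 34.294 × 667/347 = 65.919 V.
I_load = 65.919/9.65 = 6.8309 A, so P_out = 65.919 × 6.8309 = 450.29 W.
All ideal ⇒ P_in = P_out, so I_supply = 450.29/120 = 3.75 A.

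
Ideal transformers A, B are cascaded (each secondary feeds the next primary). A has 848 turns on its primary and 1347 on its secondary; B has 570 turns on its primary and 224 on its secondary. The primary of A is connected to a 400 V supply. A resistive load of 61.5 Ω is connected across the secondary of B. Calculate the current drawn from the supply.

After A: V = 400.00 × 1347/848 = 635.38 V.
After B: V = 635.38 × 224/570 = 249.69 V.
I_load = 249.69/61.5 = 4.0600 A, so P_out = 249.69 × 4.0600 = 1013.8 W.
All ideal ⇒ P_in = P_out, so I_supply = 1013.8/400 = 2.53 A.

I_supply ≈ 2.53 A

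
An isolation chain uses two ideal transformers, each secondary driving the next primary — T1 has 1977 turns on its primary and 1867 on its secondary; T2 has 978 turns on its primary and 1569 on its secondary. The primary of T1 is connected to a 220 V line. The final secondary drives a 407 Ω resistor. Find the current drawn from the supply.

I_supply ≈ 1.24 A

Secondary of T1: V = 220.00 × 1867/1977 = 207.76 V.
Secondary of T2: V = 207.76 × 1569/978 = 333.31 V.
I_load = 333.31/407 = 0.81894 A, so P_out = 333.31 × 0.81894 = 272.96 W.
All ideal ⇒ P_in = P_out, so I_supply = 272.96/220 = 1.24 A.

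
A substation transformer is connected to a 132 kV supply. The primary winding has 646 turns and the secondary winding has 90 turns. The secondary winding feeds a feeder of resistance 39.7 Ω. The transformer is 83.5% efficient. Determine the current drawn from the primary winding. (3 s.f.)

V_s = 132000 × 90/646 = 18390 V.
I_s = V_s/R = 18390/39.7 = 463.23 A.
P_out = V_s I_s = 18390 × 463.23 = 8.5188×10^6 W.
P_in = P_out/η = 8.5188×10^6/0.835 = 1.0202×10^7 W.
I_p = P_in/V_p = 1.0202×10^7/132000 = 77.3 A.

I_p ≈ 77.3 A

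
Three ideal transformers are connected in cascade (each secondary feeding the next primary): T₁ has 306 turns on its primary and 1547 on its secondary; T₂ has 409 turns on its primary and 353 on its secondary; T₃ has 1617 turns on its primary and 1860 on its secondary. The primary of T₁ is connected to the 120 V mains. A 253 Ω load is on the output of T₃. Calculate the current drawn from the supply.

I_supply ≈ 11.9 A

Secondary of T₁: V = 120.00 × 1547/306 = 606.67 V.
Secondary of T₂: V = 606.67 × 353/409 = 523.60 V.
Secondary of T₃: V = 523.60 × 1860/1617 = 602.29 V.
I_load = 602.29/253 = 2.3806 A, so P_out = 602.29 × 2.3806 = 1433.8 W.
All ideal ⇒ P_in = P_out, so I_supply = 1433.8/120 = 11.9 A.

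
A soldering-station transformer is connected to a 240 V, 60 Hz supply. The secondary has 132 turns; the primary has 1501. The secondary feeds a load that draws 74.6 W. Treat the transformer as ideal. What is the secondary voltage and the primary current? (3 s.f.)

V_s = V_p × N_s/N_p = 240 × 132/1501 = 21.106 V.
I_s = P/V_s = 74.6/21.106 = 3.5346 A.
I_p = I_s × N_s/N_p = 3.5346 × 132/1501 = 0.311 A.

V_s ≈ 21.1 V, I_p ≈ 0.311 A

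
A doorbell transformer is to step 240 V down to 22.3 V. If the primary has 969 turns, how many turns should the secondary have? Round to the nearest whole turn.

N_s = 90 turns

N_s/N_p = V_s/V_p, so N_s = 969 × 22.3/240 = 90.0 ≈ 90 turns.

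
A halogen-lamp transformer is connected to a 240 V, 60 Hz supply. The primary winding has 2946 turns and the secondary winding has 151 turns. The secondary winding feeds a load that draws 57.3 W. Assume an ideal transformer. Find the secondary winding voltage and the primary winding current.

V_s ≈ 12.3 V, I_p ≈ 0.239 A

V_s = V_p × N_s/N_p = 240 × 151/2946 = 12.301 V.
I_s = P/V_s = 57.3/12.301 = 4.6580 A.
I_p = I_s × N_s/N_p = 4.6580 × 151/2946 = 0.239 A.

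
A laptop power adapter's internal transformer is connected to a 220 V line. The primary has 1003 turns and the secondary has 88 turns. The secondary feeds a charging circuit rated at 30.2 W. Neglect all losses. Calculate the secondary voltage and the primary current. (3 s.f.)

V_s ≈ 19.3 V, I_p ≈ 0.137 A

V_s = V_p × N_s/N_p = 220 × 88/1003 = 19.302 V.
I_s = P/V_s = 30.2/19.302 = 1.5646 A.
I_p = I_s × N_s/N_p = 1.5646 × 88/1003 = 0.137 A.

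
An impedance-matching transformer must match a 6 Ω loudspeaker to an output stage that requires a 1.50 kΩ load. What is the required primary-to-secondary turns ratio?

N_p/N_s ≈ 15.8

Z_p/Z_s = (N_p/N_s)², so N_p/N_s = √(1500/6) = √250 = 15.8.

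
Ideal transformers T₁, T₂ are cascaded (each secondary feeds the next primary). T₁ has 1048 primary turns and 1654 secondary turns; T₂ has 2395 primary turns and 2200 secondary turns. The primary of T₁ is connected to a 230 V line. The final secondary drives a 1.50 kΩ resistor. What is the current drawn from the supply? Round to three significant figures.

Secondary of T₁: V = 230.00 × 1654/1048 = 363.00 V.
Secondary of T₂: V = 363.00 × 2200/2395 = 333.44 V.
I_load = 333.44/1500 = 0.22229 A, so P_out = 333.44 × 0.22229 = 74.122 W.
All ideal ⇒ P_in = P_out, so I_supply = 74.122/230 = 0.322 A.

I_supply ≈ 0.322 A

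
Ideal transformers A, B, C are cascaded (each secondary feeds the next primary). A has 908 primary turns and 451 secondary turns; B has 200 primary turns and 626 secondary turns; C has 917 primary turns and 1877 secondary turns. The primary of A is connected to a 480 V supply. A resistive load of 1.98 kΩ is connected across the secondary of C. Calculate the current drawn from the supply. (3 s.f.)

Secondary of A: V = 480.00 × 451/908 = 238.41 V.
Secondary of B: V = 238.41 × 626/200 = 746.24 V.
Secondary of C: V = 746.24 × 1877/917 = 1527.5 V.
I_load = 1527.5/1980 = 0.77145 A, so P_out = 1527.5 × 0.77145 = 1178.4 W.
All ideal ⇒ P_in = P_out, so I_supply = 1178.4/480 = 2.45 A.

I_supply ≈ 2.45 A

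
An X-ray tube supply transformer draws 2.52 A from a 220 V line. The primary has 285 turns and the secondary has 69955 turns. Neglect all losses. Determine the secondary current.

I_s/I_p = N_p/N_s, so I_s = 2.52 × 285/69955 = 0.0103 A.

I_s ≈ 0.0103 A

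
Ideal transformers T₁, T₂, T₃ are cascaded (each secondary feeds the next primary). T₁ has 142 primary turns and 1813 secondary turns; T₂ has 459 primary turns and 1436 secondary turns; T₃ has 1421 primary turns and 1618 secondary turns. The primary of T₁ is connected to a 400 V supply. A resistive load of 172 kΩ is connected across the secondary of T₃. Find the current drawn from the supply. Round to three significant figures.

I_supply ≈ 4.81 A

After T₁: V = 400.00 × 1813/142 = 5107.0 V.
After T₂: V = 5107.0 × 1436/459 = 15978 V.
After T₃: V = 15978 × 1618/1421 = 18193 V.
I_load = 18193/172000 = 0.10577 A, so P_out = 18193 × 0.10577 = 1924.3 W.
All ideal ⇒ P_in = P_out, so I_supply = 1924.3/400 = 4.81 A.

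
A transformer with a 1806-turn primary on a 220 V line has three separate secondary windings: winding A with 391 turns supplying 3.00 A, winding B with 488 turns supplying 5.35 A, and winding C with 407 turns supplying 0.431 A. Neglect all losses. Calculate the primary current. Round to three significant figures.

I_p ≈ 2.19 A

V_A = 220 × 391/1806 = 47.630 V; V_B = 220 × 488/1806 = 59.446 V; V_C = 220 × 407/1806 = 49.579 V.
P_out = V_A I_A + V_B I_B + V_C I_C = 47.630×3.00 + 59.446×5.35 + 49.579×0.431 = 142.89 + 318.04 + 21.369 = 482.30 W.
Ideal ⇒ P_in = P_out, so I_p = P_out/V_p = 482.30/220 = 2.19 A.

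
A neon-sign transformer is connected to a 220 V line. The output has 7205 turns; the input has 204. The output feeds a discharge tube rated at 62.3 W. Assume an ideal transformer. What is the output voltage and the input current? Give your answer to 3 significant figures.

V_out = V_in × N_out/N_in = 220 × 7205/204 = 7770.1 V.
I_out = P/V_out = 62.3/7770.1 = 0.0080179 A.
I_in = I_out × N_out/N_in = 0.0080179 × 7205/204 = 0.283 A.

V_out ≈ 7770 V, I_in ≈ 0.283 A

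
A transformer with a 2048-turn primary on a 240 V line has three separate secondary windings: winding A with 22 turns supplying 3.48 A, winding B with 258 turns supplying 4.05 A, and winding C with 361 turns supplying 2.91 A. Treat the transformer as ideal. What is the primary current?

V_A = 240 × 22/2048 = 2.5781 V; V_B = 240 × 258/2048 = 30.234 V; V_C = 240 × 361/2048 = 42.305 V.
P_out = V_A I_A + V_B I_B + V_C I_C = 2.5781×3.48 + 30.234×4.05 + 42.305×2.91 = 8.9719 + 122.45 + 123.11 = 254.53 W.
Ideal ⇒ P_in = P_out, so I_p = P_out/V_p = 254.53/240 = 1.06 A.

I_p ≈ 1.06 A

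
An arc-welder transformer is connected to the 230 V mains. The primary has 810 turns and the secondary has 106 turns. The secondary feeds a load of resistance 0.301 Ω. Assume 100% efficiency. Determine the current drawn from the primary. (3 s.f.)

V_s = V_p × N_s/N_p = 230 × 106/810 = 30.099 V.
I_s = V_s/R = 30.099/0.301 = 99.996 A.
For an ideal transformer I_p N_p = I_s N_s, so I_p = 99.996 × 106/810 = 13.1 A.

I_p ≈ 13.1 A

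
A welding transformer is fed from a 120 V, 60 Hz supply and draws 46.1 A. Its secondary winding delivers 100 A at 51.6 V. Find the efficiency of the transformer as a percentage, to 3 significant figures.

P_in = 120 × 46.1 = 5532.00 W.
P_out = 51.6 × 100 = 5160.00 W.
η = P_out/P_in = 5160.00/5532.00 = 0.933.

η ≈ 93.3%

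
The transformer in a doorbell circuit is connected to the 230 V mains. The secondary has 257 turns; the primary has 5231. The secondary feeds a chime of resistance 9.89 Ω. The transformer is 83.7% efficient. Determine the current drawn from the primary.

I_p ≈ 0.0671 A

V_s = 230 × 257/5231 = 11.300 V.
I_s = V_s/R = 11.300/9.89 = 1.1426 A.
P_out = V_s I_s = 11.300 × 1.1426 = 12.911 W.
P_in = P_out/η = 12.911/0.837 = 15.425 W.
I_p = P_in/V_p = 15.425/230 = 0.0671 A.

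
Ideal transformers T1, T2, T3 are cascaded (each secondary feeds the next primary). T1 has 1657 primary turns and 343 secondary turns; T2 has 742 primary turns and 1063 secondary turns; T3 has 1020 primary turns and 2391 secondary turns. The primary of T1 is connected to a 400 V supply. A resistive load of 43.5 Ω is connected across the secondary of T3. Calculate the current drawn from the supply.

I_supply ≈ 4.44 A

Secondary of T1: V = 400.00 × 343/1657 = 82.800 V.
Secondary of T2: V = 82.800 × 1063/742 = 118.62 V.
Secondary of T3: V = 118.62 × 2391/1020 = 278.06 V.
I_load = 278.06/43.5 = 6.3922 A, so P_out = 278.06 × 6.3922 = 1777.4 W.
All ideal ⇒ P_in = P_out, so I_supply = 1777.4/400 = 4.44 A.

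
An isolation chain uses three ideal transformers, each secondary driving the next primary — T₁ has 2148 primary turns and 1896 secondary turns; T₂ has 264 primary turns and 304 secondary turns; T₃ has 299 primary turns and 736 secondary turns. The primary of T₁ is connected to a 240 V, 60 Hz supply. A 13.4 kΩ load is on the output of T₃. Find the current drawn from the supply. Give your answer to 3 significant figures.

Secondary of T₁: V = 240.00 × 1896/2148 = 211.84 V.
Secondary of T₂: V = 211.84 × 304/264 = 243.94 V.
Secondary of T₃: V = 243.94 × 736/299 = 600.47 V.
I_load = 600.47/13400 = 0.044811 A, so P_out = 600.47 × 0.044811 = 26.908 W.
All ideal ⇒ P_in = P_out, so I_supply = 26.908/240 = 0.112 A.

I_supply ≈ 0.112 A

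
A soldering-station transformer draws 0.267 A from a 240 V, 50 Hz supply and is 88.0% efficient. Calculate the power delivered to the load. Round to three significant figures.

P_in = V_p I_p = 240 × 0.267 = 64.080 W.
P_out = η P_in = 0.880 × 64.080 = 56.4 W.

P_out ≈ 56.4 W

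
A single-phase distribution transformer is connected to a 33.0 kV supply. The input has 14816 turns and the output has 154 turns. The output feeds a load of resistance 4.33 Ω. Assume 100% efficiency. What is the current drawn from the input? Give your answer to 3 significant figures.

V_out = V_in × N_out/N_in = 33000 × 154/14816 = 343.01 V.
I_out = V_out/R = 343.01/4.33 = 79.217 A.
For an ideal transformer I_in N_in = I_out N_out, so I_in = 79.217 × 154/14816 = 0.823 A.

I_in ≈ 0.823 A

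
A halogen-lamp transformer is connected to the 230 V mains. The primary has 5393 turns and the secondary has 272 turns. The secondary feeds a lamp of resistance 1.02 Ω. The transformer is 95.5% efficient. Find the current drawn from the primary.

I_p ≈ 0.601 A

V_s = 230 × 272/5393 = 11.600 V.
I_s = V_s/R = 11.600/1.02 = 11.373 A.
P_out = V_s I_s = 11.600 × 11.373 = 131.93 W.
P_in = P_out/η = 131.93/0.955 = 138.14 W.
I_p = P_in/V_p = 138.14/230 = 0.601 A.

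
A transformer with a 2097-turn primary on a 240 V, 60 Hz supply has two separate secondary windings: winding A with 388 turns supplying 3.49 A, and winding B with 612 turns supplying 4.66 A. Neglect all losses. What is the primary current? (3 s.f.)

V_A = 240 × 388/2097 = 44.406 V; V_B = 240 × 612/2097 = 70.043 V.
P_out = V_A I_A + V_B I_B = 44.406×3.49 + 70.043×4.66 = 154.98 + 326.40 = 481.38 W.
Ideal ⇒ P_in = P_out, so I_p = P_out/V_p = 481.38/240 = 2.01 A.

I_p ≈ 2.01 A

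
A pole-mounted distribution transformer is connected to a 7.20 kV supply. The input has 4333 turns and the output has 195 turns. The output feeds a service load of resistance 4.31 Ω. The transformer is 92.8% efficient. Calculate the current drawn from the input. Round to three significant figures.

V_out = 7200 × 195/4333 = 324.02 V.
I_out = V_out/R = 324.02/4.31 = 75.180 A.
P_out = V_out I_out = 324.02 × 75.180 = 24360 W.
P_in = P_out/η = 24360/0.928 = 26250 W.
I_in = P_in/V_in = 26250/7200 = 3.65 A.

I_in ≈ 3.65 A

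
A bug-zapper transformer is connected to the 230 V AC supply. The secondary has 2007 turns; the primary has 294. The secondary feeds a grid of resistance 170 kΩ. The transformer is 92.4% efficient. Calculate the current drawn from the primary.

V_s = 230 × 2007/294 = 1570.1 V.
I_s = V_s/R = 1570.1/170000 = 0.0092359 A.
P_out = V_s I_s = 1570.1 × 0.0092359 = 14.501 W.
P_in = P_out/η = 14.501/0.924 = 15.694 W.
I_p = P_in/V_p = 15.694/230 = 0.0682 A.

I_p ≈ 0.0682 A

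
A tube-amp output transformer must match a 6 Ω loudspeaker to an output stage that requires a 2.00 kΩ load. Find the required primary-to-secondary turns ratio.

N_p/N_s ≈ 18.3

Z_p/Z_s = (N_p/N_s)², so N_p/N_s = √(2000/6) = √333 = 18.3.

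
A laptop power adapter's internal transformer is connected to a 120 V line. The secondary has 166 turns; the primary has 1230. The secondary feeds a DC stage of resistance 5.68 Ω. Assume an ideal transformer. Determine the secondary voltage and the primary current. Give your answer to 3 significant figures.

V_s = V_p × N_s/N_p = 120 × 166/1230 = 16.195 V.
I_s = V_s/R = 16.195/5.68 = 2.8513 A.
I_p = I_s × N_s/N_p = 2.8513 × 166/1230 = 0.385 A.

V_s ≈ 16.2 V, I_p ≈ 0.385 A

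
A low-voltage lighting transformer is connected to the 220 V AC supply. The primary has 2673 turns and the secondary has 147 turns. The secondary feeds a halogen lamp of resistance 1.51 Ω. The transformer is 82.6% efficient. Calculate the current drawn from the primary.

V_s = 220 × 147/2673 = 12.099 V.
I_s = V_s/R = 12.099/1.51 = 8.0124 A.
P_out = V_s I_s = 12.099 × 8.0124 = 96.940 W.
P_in = P_out/η = 96.940/0.826 = 117.36 W.
I_p = P_in/V_p = 117.36/220 = 0.533 A.

I_p ≈ 0.533 A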